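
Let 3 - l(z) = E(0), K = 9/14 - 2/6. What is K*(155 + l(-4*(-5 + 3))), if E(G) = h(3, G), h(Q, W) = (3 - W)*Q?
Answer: 1937/42 ≈ 46.119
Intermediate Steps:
h(Q, W) = Q*(3 - W)
K = 13/42 (K = 9*(1/14) - 2*1/6 = 9/14 - 1/3 = 13/42 ≈ 0.30952)
E(G) = 9 - 3*G (E(G) = 3*(3 - G) = 9 - 3*G)
l(z) = -6 (l(z) = 3 - (9 - 3*0) = 3 - (9 + 0) = 3 - 1*9 = 3 - 9 = -6)
K*(155 + l(-4*(-5 + 3))) = 13*(155 - 6)/42 = (13/42)*149 = 1937/42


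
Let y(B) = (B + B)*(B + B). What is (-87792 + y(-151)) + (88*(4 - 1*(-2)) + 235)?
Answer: 4175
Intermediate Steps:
y(B) = 4*B**2 (y(B) = (2*B)*(2*B) = 4*B**2)
(-87792 + y(-151)) + (88*(4 - 1*(-2)) + 235) = (-87792 + 4*(-151)**2) + (88*(4 - 1*(-2)) + 235) = (-87792 + 4*22801) + (88*(4 + 2) + 235) = (-87792 + 91204) + (88*6 + 235) = 3412 + (528 + 235) = 3412 + 763 = 4175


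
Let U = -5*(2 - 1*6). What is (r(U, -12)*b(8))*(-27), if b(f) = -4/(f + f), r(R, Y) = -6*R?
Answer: -810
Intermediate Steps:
U = 20 (U = -5*(2 - 6) = -5*(-4) = 20)
b(f) = -2/f (b(f) = -4*1/(2*f) = -2/f)
(r(U, -12)*b(8))*(-27) = ((-6*20)*(-2/8))*(-27) = -(-240)/8*(-27) = -120*(-1/4)*(-27) = 30*(-27) = -810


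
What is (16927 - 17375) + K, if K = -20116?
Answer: -20564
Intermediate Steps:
(16927 - 17375) + K = (16927 - 17375) - 20116 = -448 - 20116 = -20564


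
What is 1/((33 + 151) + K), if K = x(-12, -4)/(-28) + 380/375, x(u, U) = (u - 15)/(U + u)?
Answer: 33600/6214423 ≈ 0.0054068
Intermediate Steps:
x(u, U) = (-15 + u)/(U + u)
K = 32023/33600 (K = ((-15 - 12)/(-4 - 12))/(-28) + 380/375 = (-27/(-16))*(-1/28) + 380*(1/375) = -1/16*(-27)*(-1/28) + 76/75 = (27/16)*(-1/28) + 76/75 = -27/448 + 76/75 = 32023/33600 ≈ 0.95307)
1/((33 + 151) + K) = 1/((33 + 151) + 32023/33600) = 1/(184 + 32023/33600) = 1/(6214423/33600) = 33600/6214423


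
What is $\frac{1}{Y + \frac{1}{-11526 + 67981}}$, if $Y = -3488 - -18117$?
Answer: $\frac{56455}{825880196} \approx 6.8357 \cdot 10^{-5}$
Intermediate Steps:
$Y = 14629$ ($Y = -3488 + 18117 = 14629$)
$\frac{1}{Y + \frac{1}{-11526 + 67981}} = \frac{1}{14629 + \frac{1}{-11526 + 67981}} = \frac{1}{14629 + \frac{1}{56455}} = \frac{1}{\frac{825880196}{56455}} = \frac{56455}{825880196}$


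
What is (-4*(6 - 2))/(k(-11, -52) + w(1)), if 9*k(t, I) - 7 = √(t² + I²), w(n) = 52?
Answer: -171/557 + 9*√113/2785 ≈ -0.27265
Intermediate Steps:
k(t, I) = 7/9 + √(I² + t²)/9 (k(t, I) = 7/9 + √(t² + I²)/9 = 7/9 + √(I² + t²)/9)
(-4*(6 - 2))/(k(-11, -52) + w(1)) = (-4*(6 - 2))/((7/9 + √((-52)² + (-11)²)/9) + 52) = (-4*4)/((7/9 + √(2704 + 121)/9) + 52) = -16/((7/9 + √2825/9) + 52) = -16/((7/9 + (5*√113)/9) + 52) = -16/((7/9 + 5*√113/9) + 52) = -16/(475/9 + 5*√113/9)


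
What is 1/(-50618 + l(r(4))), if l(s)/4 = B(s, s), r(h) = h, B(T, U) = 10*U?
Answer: -1/50458 ≈ -1.9818e-5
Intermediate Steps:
l(s) = 40*s (l(s) = 4*(10*s) = 40*s)
1/(-50618 + l(r(4))) = 1/(-50618 + 40*4) = 1/(-50618 + 160) = 1/(-50458) = -1/50458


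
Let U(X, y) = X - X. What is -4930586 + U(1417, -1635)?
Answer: -4930586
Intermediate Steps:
U(X, y) = 0
-4930586 + U(1417, -1635) = -4930586 + 0 = -4930586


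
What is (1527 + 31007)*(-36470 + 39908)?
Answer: 111851892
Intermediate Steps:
(1527 + 31007)*(-36470 + 39908) = 32534*3438 = 111851892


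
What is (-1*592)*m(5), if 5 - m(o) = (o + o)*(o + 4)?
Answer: 50320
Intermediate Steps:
m(o) = 5 - 2*o*(4 + o) (m(o) = 5 - (o + o)*(o + 4) = 5 - 2*o*(4 + o))
(-1*592)*m(5) = (-1*592)*(5 - 8*5 - 2*5²) = -592*(5 - 40 - 2*25) = -592*(5 - 40 - 50) = -592*(-85) = 50320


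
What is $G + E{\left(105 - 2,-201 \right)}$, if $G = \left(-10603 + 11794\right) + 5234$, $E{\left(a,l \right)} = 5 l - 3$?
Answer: $5417$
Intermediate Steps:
$E{\left(a,l \right)} = -3 + 5 l$
$G = 6425$ ($G = 1191 + 5234 = 6425$)
$G + E{\left(105 - 2,-201 \right)} = 6425 + \left(-3 + 5 \left(-201\right)\right) = 6425 - 1008 = 5417$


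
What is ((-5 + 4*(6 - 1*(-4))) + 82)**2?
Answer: 13689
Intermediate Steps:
((-5 + 4*(6 - 1*(-4))) + 82)**2 = ((-5 + 4*(6 + 4)) + 82)**2 = ((-5 + 4*10) + 82)**2 = ((-5 + 40) + 82)**2 = (35 + 82)**2 = 117**2 = 13689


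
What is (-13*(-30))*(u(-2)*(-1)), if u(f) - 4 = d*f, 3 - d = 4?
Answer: -2340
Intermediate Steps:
d = -1 (d = 3 - 1*4 = 3 - 4 = -1)
u(f) = 4 - f
(-13*(-30))*(u(-2)*(-1)) = (-13*(-30))*((4 - 1*(-2))*(-1)) = 390*((4 + 2)*(-1)) = 390*(6*(-1)) = 390*(-6) = -2340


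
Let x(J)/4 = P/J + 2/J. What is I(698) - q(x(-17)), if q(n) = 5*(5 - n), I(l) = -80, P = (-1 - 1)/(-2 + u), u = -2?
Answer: -1835/17 ≈ -107.94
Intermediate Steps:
P = ½ (P = (-1 - 1)/(-2 - 2) = -2/(-4) = -2*(-¼) = ½ ≈ 0.50000)
x(J) = 10/J (x(J) = 4*(1/(2*J) + 2/J) = 4*(5/(2*J)) = 10/J)
q(n) = 25 - 5*n
I(698) - q(x(-17)) = -80 - (25 - 50/(-17)) = -80 - (25 - 50*(-1)/17) = -80 - (25 - 5*(-10/17)) = -80 - (25 + 50/17) = -80 - 1*475/17 = -80 - 475/17 = -1835/17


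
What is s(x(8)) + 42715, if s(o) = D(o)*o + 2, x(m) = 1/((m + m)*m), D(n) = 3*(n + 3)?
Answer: 699876483/16384 ≈ 42717.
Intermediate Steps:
D(n) = 9 + 3*n (D(n) = 3*(3 + n) = 9 + 3*n)
x(m) = 1/(2*m²) (x(m) = 1/(((2*m))*m) = (1/(2*m))/m = 1/(2*m²))
s(o) = 2 + o*(9 + 3*o) (s(o) = (9 + 3*o)*o + 2 = o*(9 + 3*o) + 2 = 2 + o*(9 + 3*o))
s(x(8)) + 42715 = (2 + 3*((½)/8²)*(3 + (½)/8²)) + 42715 = (2 + 3*((½)*(1/64))*(3 + (½)*(1/64))) + 42715 = (2 + 3*(1/128)*(3 + 1/128)) + 42715 = (2 + 3*(1/128)*(385/128)) + 42715 = (2 + 1155/16384) + 42715 = 33923/16384 + 42715 = 699876483/16384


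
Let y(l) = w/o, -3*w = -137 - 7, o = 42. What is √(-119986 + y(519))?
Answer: I*√5879258/7 ≈ 346.39*I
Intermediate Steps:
w = 48 (w = -(-137 - 7)/3 = -⅓*(-144) = 48)
y(l) = 8/7 (y(l) = 48/42 = 48*(1/42) = 8/7)
√(-119986 + y(519)) = √(-119986 + 8/7) = √(-839894/7) = I*√5879258/7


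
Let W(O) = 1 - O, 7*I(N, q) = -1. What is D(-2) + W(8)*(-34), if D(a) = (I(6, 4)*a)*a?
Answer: 1662/7 ≈ 237.43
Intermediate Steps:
I(N, q) = -1/7 (I(N, q) = (1/7)*(-1) = -1/7)
D(a) = -a**2/7 (D(a) = (-a/7)*a = -a**2/7)
D(-2) + W(8)*(-34) = -1/7*(-2)**2 + (1 - 1*8)*(-34) = -1/7*4 + (1 - 8)*(-34) = -4/7 - 7*(-34) = -4/7 + 238 = 1662/7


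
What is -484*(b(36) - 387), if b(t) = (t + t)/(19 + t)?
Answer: 933372/5 ≈ 1.8667e+5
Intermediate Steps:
b(t) = 2*t/(19 + t) (b(t) = (2*t)/(19 + t) = 2*t/(19 + t))
-484*(b(36) - 387) = -484*(2*36/(19 + 36) - 387) = -484*(2*36/55 - 387) = -484*(2*36*(1/55) - 387) = -484*(72/55 - 387) = -484*(-21213/55) = 933372/5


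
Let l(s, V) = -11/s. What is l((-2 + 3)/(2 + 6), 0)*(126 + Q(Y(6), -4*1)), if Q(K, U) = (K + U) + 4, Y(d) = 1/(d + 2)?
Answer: -11099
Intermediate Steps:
Y(d) = 1/(2 + d)
Q(K, U) = 4 + K + U
l((-2 + 3)/(2 + 6), 0)*(126 + Q(Y(6), -4*1)) = (-11*(2 + 6)/(-2 + 3))*(126 + (4 + 1/(2 + 6) - 4*1)) = (-11/(1/8))*(126 + (4 + 1/8 - 4)) = (-11/(1*(⅛)))*(126 + (4 + ⅛ - 4)) = (-11/⅛)*(126 + ⅛) = -11*8*(1009/8) = -88*1009/8 = -11099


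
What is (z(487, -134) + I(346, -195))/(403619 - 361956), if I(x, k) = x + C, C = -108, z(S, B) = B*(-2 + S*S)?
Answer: -31780140/41663 ≈ -762.79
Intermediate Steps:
z(S, B) = B*(-2 + S**2)
I(x, k) = -108 + x (I(x, k) = x - 108 = -108 + x)
(z(487, -134) + I(346, -195))/(403619 - 361956) = (-134*(-2 + 487**2) + (-108 + 346))/(403619 - 361956) = (-134*(-2 + 237169) + 238)/41663 = (-134*237167 + 238)*(1/41663) = (-31780378 + 238)*(1/41663) = -31780140*1/41663 = -31780140/41663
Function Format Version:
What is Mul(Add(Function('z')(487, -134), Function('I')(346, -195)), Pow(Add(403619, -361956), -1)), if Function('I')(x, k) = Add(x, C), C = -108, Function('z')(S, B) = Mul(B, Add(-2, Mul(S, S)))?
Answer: Rational(-31780140, 41663) ≈ -762.79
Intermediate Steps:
Function('z')(S, B) = Mul(B, Add(-2, Pow(S, 2)))
Function('I')(x, k) = Add(-108, x) (Function('I')(x, k) = Add(x, -108) = Add(-108, x))
Mul(Add(Function('z')(487, -134), Function('I')(346, -195)), Pow(Add(403619, -361956), -1)) = Mul(Add(Mul(-134, Add(-2, Pow(487, 2))), Add(-108, 346)), Pow(Add(403619, -361956), -1)) = Mul(Add(Mul(-134, Add(-2, 237169)), 238), Pow(41663, -1)) = Mul(Add(Mul(-134, 237167), 238), Rational(1, 41663)) = Mul(Add(-31780378, 238), Rational(1, 41663)) = Mul(-31780140, Rational(1, 41663)) = Rational(-31780140, 41663)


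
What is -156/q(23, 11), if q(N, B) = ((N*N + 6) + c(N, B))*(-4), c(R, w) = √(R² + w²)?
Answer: 4173/57115 - 39*√26/57115 ≈ 0.069581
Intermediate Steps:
q(N, B) = -24 - 4*N² - 4*√(B² + N²) (q(N, B) = ((N*N + 6) + √(N² + B²))*(-4) = ((N² + 6) + √(B² + N²))*(-4) = ((6 + N²) + √(B² + N²))*(-4) = (6 + N² + √(B² + N²))*(-4) = -24 - 4*N² - 4*√(B² + N²))
-156/q(23, 11) = -156/(-24 - 4*23² - 4*√(11² + 23²)) = -156/(-24 - 4*529 - 4*√(121 + 529)) = -156/(-24 - 2116 - 20*√26) = -156/(-2140 - 20*√26)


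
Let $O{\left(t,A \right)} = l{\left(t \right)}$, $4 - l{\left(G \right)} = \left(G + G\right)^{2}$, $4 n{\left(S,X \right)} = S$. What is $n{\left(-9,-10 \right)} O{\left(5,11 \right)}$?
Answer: $216$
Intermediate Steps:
$n{\left(S,X \right)} = \frac{S}{4}$
$l{\left(G \right)} = 4 - 4 G^{2}$ ($l{\left(G \right)} = 4 - \left(G + G\right)^{2} = 4 - \left(2 G\right)^{2} = 4 - 4 G^{2}$)
$O{\left(t,A \right)} = 4 - 4 t^{2}$
$n{\left(-9,-10 \right)} O{\left(5,11 \right)} = \frac{1}{4} \left(-9\right) \left(4 - 4 \cdot 5^{2}\right) = - \frac{9 \left(4 - 100\right)}{4} = \left(- \frac{9}{4}\right) \left(-96\right) = 216$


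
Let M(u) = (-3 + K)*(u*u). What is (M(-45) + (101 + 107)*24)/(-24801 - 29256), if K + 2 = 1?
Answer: 28/487 ≈ 0.057495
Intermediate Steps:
K = -1 (K = -2 + 1 = -1)
M(u) = -4*u**2 (M(u) = (-3 - 1)*(u*u) = -4*u**2)
(M(-45) + (101 + 107)*24)/(-24801 - 29256) = (-4*(-45)**2 + (101 + 107)*24)/(-24801 - 29256) = (-4*2025 + 208*24)/(-54057) = (-8100 + 4992)*(-1/54057) = -3108*(-1/54057) = 28/487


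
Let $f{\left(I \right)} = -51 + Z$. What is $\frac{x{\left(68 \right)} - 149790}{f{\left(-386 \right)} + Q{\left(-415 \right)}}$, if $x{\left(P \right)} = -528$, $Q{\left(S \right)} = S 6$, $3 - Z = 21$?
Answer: $\frac{50106}{853} \approx 58.741$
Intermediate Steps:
$Z = -18$ ($Z = 3 - 21 = -18$)
$Q{\left(S \right)} = 6 S$
$f{\left(I \right)} = -69$ ($f{\left(I \right)} = -51 - 18 = -69$)
$\frac{x{\left(68 \right)} - 149790}{f{\left(-386 \right)} + Q{\left(-415 \right)}} = \frac{-528 - 149790}{-69 + 6 \left(-415\right)} = - \frac{150318}{-69 - 2490} = - \frac{150318}{-2559} = \left(-150318\right) \left(- \frac{1}{2559}\right) = \frac{50106}{853}$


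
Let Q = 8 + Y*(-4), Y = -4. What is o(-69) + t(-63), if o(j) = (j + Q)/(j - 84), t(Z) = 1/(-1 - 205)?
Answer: 1013/3502 ≈ 0.28926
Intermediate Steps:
Q = 24 (Q = 8 - 4*(-4) = 8 + 16 = 24)
t(Z) = -1/206 (t(Z) = 1/(-206) = -1/206)
o(j) = (24 + j)/(-84 + j) (o(j) = (j + 24)/(j - 84) = (24 + j)/(-84 + j))
o(-69) + t(-63) = (24 - 69)/(-84 - 69) - 1/206 = -45/(-153) - 1/206 = -1/153*(-45) - 1/206 = 5/17 - 1/206 = 1013/3502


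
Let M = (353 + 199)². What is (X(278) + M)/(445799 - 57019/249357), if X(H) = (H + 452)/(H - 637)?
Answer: 13638332506071/19953766438208 ≈ 0.68350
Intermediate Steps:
M = 304704 (M = 552² = 304704)
X(H) = (452 + H)/(-637 + H)
(X(278) + M)/(445799 - 57019/249357) = ((452 + 278)/(-637 + 278) + 304704)/(445799 - 57019/249357) = (730/(-359) + 304704)/(445799 - 57019*1/249357) = (-1/359*730 + 304704)/(445799 - 57019/249357) = (-730/359 + 304704)/(111163044224/249357) = (109388006/359)*(249357/111163044224) = 13638332506071/19953766438208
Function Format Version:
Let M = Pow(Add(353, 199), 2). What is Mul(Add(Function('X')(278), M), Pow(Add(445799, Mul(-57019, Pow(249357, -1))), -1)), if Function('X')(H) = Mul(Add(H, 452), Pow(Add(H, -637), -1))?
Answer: Rational(13638332506071, 19953766438208) ≈ 0.68350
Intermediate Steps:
M = 304704 (M = Pow(552, 2) = 304704)
Function('X')(H) = Mul(Pow(Add(-637, H), -1), Add(452, H)) (Function('X')(H) = Mul(Add(452, H), Pow(Add(-637, H), -1)) = Mul(Pow(Add(-637, H), -1), Add(452, H)))
Mul(Add(Function('X')(278), M), Pow(Add(445799, Mul(-57019, Pow(249357, -1))), -1)) = Mul(Add(Mul(Pow(Add(-637, 278), -1), Add(452, 278)), 304704), Pow(Add(445799, Mul(-57019, Pow(249357, -1))), -1)) = Mul(Add(Mul(Pow(-359, -1), 730), 304704), Pow(Add(445799, Mul(-57019, Rational(1, 249357))), -1)) = Mul(Add(Mul(Rational(-1, 359), 730), 304704), Pow(Add(445799, Rational(-57019, 249357)), -1)) = Mul(Add(Rational(-730, 359), 304704), Pow(Rational(111163044224, 249357), -1)) = Mul(Rational(109388006, 359), Rational(249357, 111163044224)) = Rational(13638332506071, 19953766438208)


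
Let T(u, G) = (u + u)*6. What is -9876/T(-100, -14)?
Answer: 823/100 ≈ 8.2300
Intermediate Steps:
T(u, G) = 12*u (T(u, G) = (2*u)*6 = 12*u)
-9876/T(-100, -14) = -9876/(12*(-100)) = -9876/(-1200) = -9876*(-1/1200) = 823/100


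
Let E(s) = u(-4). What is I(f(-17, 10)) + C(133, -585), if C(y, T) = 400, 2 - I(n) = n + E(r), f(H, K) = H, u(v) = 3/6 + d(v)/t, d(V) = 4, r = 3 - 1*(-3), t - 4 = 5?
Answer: 7525/18 ≈ 418.06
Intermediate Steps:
t = 9 (t = 4 + 5 = 9)
r = 6 (r = 3 + 3 = 6)
u(v) = 17/18 (u(v) = 3/6 + 4/9 = 3*(⅙) + 4*(⅑) = ½ + 4/9 = 17/18)
E(s) = 17/18
I(n) = 19/18 - n (I(n) = 2 - (n + 17/18) = 2 - (17/18 + n) = 2 + (-17/18 - n) = 19/18 - n)
I(f(-17, 10)) + C(133, -585) = (19/18 - 1*(-17)) + 400 = (19/18 + 17) + 400 = 325/18 + 400 = 7525/18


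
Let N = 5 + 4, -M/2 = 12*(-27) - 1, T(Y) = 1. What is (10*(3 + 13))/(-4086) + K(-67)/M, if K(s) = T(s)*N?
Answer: -33613/1327950 ≈ -0.025312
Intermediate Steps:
M = 650 (M = -2*(12*(-27) - 1) = -2*(-324 - 1) = -2*(-325) = 650)
N = 9
K(s) = 9 (K(s) = 1*9 = 9)
(10*(3 + 13))/(-4086) + K(-67)/M = (10*(3 + 13))/(-4086) + 9/650 = (10*16)*(-1/4086) + 9*(1/650) = 160*(-1/4086) + 9/650 = -80/2043 + 9/650 = -33613/1327950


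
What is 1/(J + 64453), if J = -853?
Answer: 1/63600 ≈ 1.5723e-5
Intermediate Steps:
1/(J + 64453) = 1/(-853 + 64453) = 1/63600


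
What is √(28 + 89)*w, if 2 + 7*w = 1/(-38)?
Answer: -33*√13/38 ≈ -3.1311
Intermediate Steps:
w = -11/38 (w = -2/7 + (⅐)/(-38) = -2/7 + (⅐)*(-1/38) = -2/7 - 1/266 = -11/38 ≈ -0.28947)
√(28 + 89)*w = √(28 + 89)*(-11/38) = √117*(-11/38) = (3*√13)*(-11/38) = -33*√13/38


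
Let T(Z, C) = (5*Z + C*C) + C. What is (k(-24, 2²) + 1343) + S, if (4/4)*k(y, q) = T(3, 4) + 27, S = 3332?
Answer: 4737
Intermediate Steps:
T(Z, C) = C + C² + 5*Z (T(Z, C) = (5*Z + C²) + C = (C² + 5*Z) + C = C + C² + 5*Z)
k(y, q) = 62 (k(y, q) = (4 + 4² + 5*3) + 27 = (4 + 16 + 15) + 27 = 35 + 27 = 62)
(k(-24, 2²) + 1343) + S = (62 + 1343) + 3332 = 1405 + 3332 = 4737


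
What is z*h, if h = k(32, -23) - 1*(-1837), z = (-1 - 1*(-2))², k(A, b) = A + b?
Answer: 1846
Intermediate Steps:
z = 1 (z = (-1 + 2)² = 1² = 1)
h = 1846 (h = (32 - 23) - 1*(-1837) = 9 + 1837 = 1846)
z*h = 1*1846 = 1846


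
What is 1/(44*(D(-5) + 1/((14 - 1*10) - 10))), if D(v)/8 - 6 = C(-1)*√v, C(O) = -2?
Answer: 861/2825878 + 144*I*√5/1412939 ≈ 0.00030468 + 0.00022789*I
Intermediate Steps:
D(v) = 48 - 16*√v (D(v) = 48 + 8*(-2*√v) = 48 - 16*√v)
1/(44*(D(-5) + 1/((14 - 1*10) - 10))) = 1/(44*((48 - 16*I*√5) + 1/((14 - 1*10) - 10))) = 1/(44*((48 - 16*I*√5) + 1/((14 - 10) - 10))) = 1/(44*((48 - 16*I*√5) + 1/(4 - 10))) = 1/(44*((48 - 16*I*√5) + 1/(-6))) = 1/(44*((48 - 16*I*√5) - ⅙)) = 1/(44*(287/6 - 16*I*√5)) = 1/(6314/3 - 704*I*√5)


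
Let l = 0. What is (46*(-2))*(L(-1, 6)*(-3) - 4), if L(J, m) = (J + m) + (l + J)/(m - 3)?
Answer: 1656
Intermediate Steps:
L(J, m) = J + m + J/(-3 + m) (L(J, m) = (J + m) + (0 + J)/(m - 3) = (J + m) + J/(-3 + m) = J + m + J/(-3 + m))
(46*(-2))*(L(-1, 6)*(-3) - 4) = (46*(-2))*(((6**2 - 3*6 - 2*(-1) - 1*6)/(-3 + 6))*(-3) - 4) = -92*(((36 - 18 + 2 - 6)/3)*(-3) - 4) = -92*(((1/3)*14)*(-3) - 4) = -92*((14/3)*(-3) - 4) = -92*(-14 - 4) = -92*(-18) = 1656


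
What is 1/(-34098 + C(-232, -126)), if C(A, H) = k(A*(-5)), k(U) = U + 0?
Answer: -1/32938 ≈ -3.0360e-5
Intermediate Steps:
k(U) = U
C(A, H) = -5*A (C(A, H) = A*(-5) = -5*A)
1/(-34098 + C(-232, -126)) = 1/(-34098 - 5*(-232)) = 1/(-34098 + 1160) = 1/(-32938) = -1/32938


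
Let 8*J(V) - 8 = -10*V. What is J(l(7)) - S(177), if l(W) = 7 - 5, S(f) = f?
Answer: -357/2 ≈ -178.50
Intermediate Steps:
l(W) = 2
J(V) = 1 - 5*V/4 (J(V) = 1 + (-10*V)/8 = 1 - 5*V/4)
J(l(7)) - S(177) = (1 - 5/4*2) - 1*177 = (1 - 5/2) - 177 = -3/2 - 177 = -357/2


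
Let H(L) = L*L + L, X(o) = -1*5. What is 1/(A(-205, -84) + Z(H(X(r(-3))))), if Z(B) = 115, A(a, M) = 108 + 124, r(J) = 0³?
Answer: 1/347 ≈ 0.0028818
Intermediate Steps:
r(J) = 0
X(o) = -5
H(L) = L + L² (H(L) = L² + L = L + L²)
A(a, M) = 232
1/(A(-205, -84) + Z(H(X(r(-3))))) = 1/(232 + 115) = 1/347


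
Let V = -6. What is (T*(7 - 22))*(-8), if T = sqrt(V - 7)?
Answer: 120*I*sqrt(13) ≈ 432.67*I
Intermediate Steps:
T = I*sqrt(13) (T = sqrt(-6 - 7) = sqrt(-13) = I*sqrt(13) ≈ 3.6056*I)
(T*(7 - 22))*(-8) = ((I*sqrt(13))*(7 - 22))*(-8) = ((I*sqrt(13))*(-15))*(-8) = -15*I*sqrt(13)*(-8) = 120*I*sqrt(13)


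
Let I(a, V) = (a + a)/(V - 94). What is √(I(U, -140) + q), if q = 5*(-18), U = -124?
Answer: 11*I*√1118/39 ≈ 9.4308*I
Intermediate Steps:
q = -90
I(a, V) = 2*a/(-94 + V) (I(a, V) = (2*a)/(-94 + V) = 2*a/(-94 + V))
√(I(U, -140) + q) = √(2*(-124)/(-94 - 140) - 90) = √(2*(-124)/(-234) - 90) = √(2*(-124)*(-1/234) - 90) = √(124/117 - 90) = √(-10406/117) = 11*I*√1118/39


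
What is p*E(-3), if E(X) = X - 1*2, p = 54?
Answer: -270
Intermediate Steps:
E(X) = -2 + X (E(X) = X - 2 = -2 + X)
p*E(-3) = 54*(-2 - 3) = 54*(-5) = -270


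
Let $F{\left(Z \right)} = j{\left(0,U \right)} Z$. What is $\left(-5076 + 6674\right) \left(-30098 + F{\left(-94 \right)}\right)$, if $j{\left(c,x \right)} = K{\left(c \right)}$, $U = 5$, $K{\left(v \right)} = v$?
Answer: $-48096604$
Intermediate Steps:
$j{\left(c,x \right)} = c$
$F{\left(Z \right)} = 0$ ($F{\left(Z \right)} = 0 Z = 0$)
$\left(-5076 + 6674\right) \left(-30098 + F{\left(-94 \right)}\right) = \left(-5076 + 6674\right) \left(-30098 + 0\right) = 1598 \left(-30098\right) = -48096604$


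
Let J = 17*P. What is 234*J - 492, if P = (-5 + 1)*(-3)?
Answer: 47244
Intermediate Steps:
P = 12 (P = -4*(-3) = 12)
J = 204 (J = 17*12 = 204)
234*J - 492 = 234*204 - 492 = 47736 - 492 = 47244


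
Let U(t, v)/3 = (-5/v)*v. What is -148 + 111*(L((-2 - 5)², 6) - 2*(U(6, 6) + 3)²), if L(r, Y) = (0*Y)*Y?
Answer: -32116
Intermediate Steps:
L(r, Y) = 0 (L(r, Y) = 0*Y = 0)
U(t, v) = -15 (U(t, v) = 3*((-5/v)*v) = 3*(-5) = -15)
-148 + 111*(L((-2 - 5)², 6) - 2*(U(6, 6) + 3)²) = -148 + 111*(0 - 2*(-15 + 3)²) = -148 + 111*(0 - 2*(-12)²) = -148 + 111*(0 - 2*144) = -148 + 111*(0 - 288) = -148 + 111*(-288) = -148 - 31968 = -32116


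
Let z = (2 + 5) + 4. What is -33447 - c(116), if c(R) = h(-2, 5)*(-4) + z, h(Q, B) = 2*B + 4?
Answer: -33402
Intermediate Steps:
h(Q, B) = 4 + 2*B
z = 11 (z = 7 + 4 = 11)
c(R) = -45 (c(R) = (4 + 2*5)*(-4) + 11 = (4 + 10)*(-4) + 11 = 14*(-4) + 11 = -56 + 11 = -45)
-33447 - c(116) = -33447 - 1*(-45) = -33447 + 45 = -33402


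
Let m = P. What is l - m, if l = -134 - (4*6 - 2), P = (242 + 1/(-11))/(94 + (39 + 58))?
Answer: -330417/2101 ≈ -157.27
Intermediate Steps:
P = 2661/2101 (P = (242 - 1/11)/(94 + 97) = (2661/11)/191 = (2661/11)*(1/191) = 2661/2101 ≈ 1.2665)
m = 2661/2101 ≈ 1.2665
l = -156 (l = -134 - (24 - 2) = -134 - 1*22 = -134 - 22 = -156)
l - m = -156 - 1*2661/2101 = -156 - 2661/2101 = -330417/2101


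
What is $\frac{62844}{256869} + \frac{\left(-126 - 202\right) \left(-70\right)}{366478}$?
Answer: $\frac{688777516}{2241353271} \approx 0.3073$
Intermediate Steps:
$\frac{62844}{256869} + \frac{\left(-126 - 202\right) \left(-70\right)}{366478} = 62844 \cdot \frac{1}{256869} + \left(-328\right) \left(-70\right) \frac{1}{366478} = \frac{20948}{85623} + 22960 \cdot \frac{1}{366478} = \frac{20948}{85623} + \frac{1640}{26177} = \frac{688777516}{2241353271}$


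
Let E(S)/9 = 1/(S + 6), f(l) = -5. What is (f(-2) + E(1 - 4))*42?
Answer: -84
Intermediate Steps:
E(S) = 9/(6 + S) (E(S) = 9/(S + 6) = 9/(6 + S))
(f(-2) + E(1 - 4))*42 = (-5 + 9/(6 + (1 - 4)))*42 = (-5 + 9/(6 - 3))*42 = (-5 + 9/3)*42 = (-5 + 9*(⅓))*42 = (-5 + 3)*42 = -2*42 = -84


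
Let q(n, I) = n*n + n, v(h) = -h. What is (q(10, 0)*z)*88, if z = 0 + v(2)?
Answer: -19360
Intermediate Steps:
q(n, I) = n + n² (q(n, I) = n² + n = n + n²)
z = -2 (z = 0 - 1*2 = 0 - 2 = -2)
(q(10, 0)*z)*88 = ((10*(1 + 10))*(-2))*88 = ((10*11)*(-2))*88 = (110*(-2))*88 = -220*88 = -19360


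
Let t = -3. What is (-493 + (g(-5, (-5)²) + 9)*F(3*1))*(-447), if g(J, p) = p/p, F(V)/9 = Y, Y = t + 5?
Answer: 139911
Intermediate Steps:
Y = 2 (Y = -3 + 5 = 2)
F(V) = 18 (F(V) = 9*2 = 18)
g(J, p) = 1
(-493 + (g(-5, (-5)²) + 9)*F(3*1))*(-447) = (-493 + (1 + 9)*18)*(-447) = (-493 + 10*18)*(-447) = (-493 + 180)*(-447) = -313*(-447) = 139911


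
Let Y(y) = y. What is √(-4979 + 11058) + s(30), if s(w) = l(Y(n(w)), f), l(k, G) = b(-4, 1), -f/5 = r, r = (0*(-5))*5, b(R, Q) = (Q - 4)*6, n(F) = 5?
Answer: -18 + √6079 ≈ 59.968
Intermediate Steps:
b(R, Q) = -24 + 6*Q (b(R, Q) = (-4 + Q)*6 = -24 + 6*Q)
r = 0 (r = 0*5 = 0)
f = 0 (f = -5*0 = 0)
l(k, G) = -18 (l(k, G) = -24 + 6*1 = -24 + 6 = -18)
s(w) = -18
√(-4979 + 11058) + s(30) = √(-4979 + 11058) - 18 = √6079 - 18 = -18 + √6079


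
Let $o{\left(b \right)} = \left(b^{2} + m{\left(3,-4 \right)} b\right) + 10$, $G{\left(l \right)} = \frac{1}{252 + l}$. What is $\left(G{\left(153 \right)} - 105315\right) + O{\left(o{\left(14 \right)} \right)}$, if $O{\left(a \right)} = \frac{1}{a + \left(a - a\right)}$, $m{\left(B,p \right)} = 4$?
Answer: $- \frac{11174973983}{106110} \approx -1.0532 \cdot 10^{5}$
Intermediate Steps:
$o{\left(b \right)} = 10 + b^{2} + 4 b$ ($o{\left(b \right)} = \left(b^{2} + 4 b\right) + 10 = 10 + b^{2} + 4 b$)
$O{\left(a \right)} = \frac{1}{a}$ ($O{\left(a \right)} = \frac{1}{a + 0} = \frac{1}{a}$)
$\left(G{\left(153 \right)} - 105315\right) + O{\left(o{\left(14 \right)} \right)} = \left(\frac{1}{252 + 153} - 105315\right) + \frac{1}{10 + 14^{2} + 4 \cdot 14} = \left(\frac{1}{405} - 105315\right) + \frac{1}{10 + 196 + 56} = \left(\frac{1}{405} - 105315\right) + \frac{1}{262} = - \frac{42652574}{405} + \frac{1}{262} = - \frac{11174973983}{106110}$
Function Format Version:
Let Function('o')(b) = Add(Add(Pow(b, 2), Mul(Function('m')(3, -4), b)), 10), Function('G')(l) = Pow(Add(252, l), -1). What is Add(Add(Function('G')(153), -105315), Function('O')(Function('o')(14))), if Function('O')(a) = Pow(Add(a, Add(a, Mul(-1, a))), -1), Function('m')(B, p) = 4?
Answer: Rational(-11174973983, 106110) ≈ -1.0532e+5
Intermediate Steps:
Function('o')(b) = Add(10, Pow(b, 2), Mul(4, b)) (Function('o')(b) = Add(Add(Pow(b, 2), Mul(4, b)), 10) = Add(10, Pow(b, 2), Mul(4, b)))
Function('O')(a) = Pow(a, -1) (Function('O')(a) = Pow(Add(a, 0), -1) = Pow(a, -1))
Add(Add(Function('G')(153), -105315), Function('O')(Function('o')(14))) = Add(Add(Pow(Add(252, 153), -1), -105315), Pow(Add(10, Pow(14, 2), Mul(4, 14)), -1)) = Add(Add(Pow(405, -1), -105315), Pow(Add(10, 196, 56), -1)) = Add(Add(Rational(1, 405), -105315), Pow(262, -1)) = Add(Rational(-42652574, 405), Rational(1, 262)) = Rational(-11174973983, 106110)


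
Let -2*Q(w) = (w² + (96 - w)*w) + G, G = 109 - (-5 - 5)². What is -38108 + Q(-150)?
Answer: -61825/2 ≈ -30913.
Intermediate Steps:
G = 9 (G = 109 - 1*(-10)² = 109 - 1*100 = 109 - 100 = 9)
Q(w) = -9/2 - w²/2 - w*(96 - w)/2 (Q(w) = -((w² + (96 - w)*w) + 9)/2 = -((w² + w*(96 - w)) + 9)/2 = -(9 + w² + w*(96 - w))/2 = -9/2 - w²/2 - w*(96 - w)/2)
-38108 + Q(-150) = -38108 + (-9/2 - 48*(-150)) = -38108 + (-9/2 + 7200) = -38108 + 14391/2 = -61825/2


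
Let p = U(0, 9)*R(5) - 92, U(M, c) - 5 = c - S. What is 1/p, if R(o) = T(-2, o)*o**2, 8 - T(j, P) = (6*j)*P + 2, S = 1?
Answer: 1/21358 ≈ 4.6821e-5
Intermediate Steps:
U(M, c) = 4 + c (U(M, c) = 5 + (c - 1*1) = 5 + (c - 1) = 5 + (-1 + c) = 4 + c)
T(j, P) = 6 - 6*P*j (T(j, P) = 8 - ((6*j)*P + 2) = 8 - (6*P*j + 2) = 8 - (2 + 6*P*j) = 8 + (-2 - 6*P*j) = 6 - 6*P*j)
R(o) = o**2*(6 + 12*o) (R(o) = (6 - 6*o*(-2))*o**2 = (6 + 12*o)*o**2 = o**2*(6 + 12*o))
p = 21358 (p = (4 + 9)*(5**2*(6 + 12*5)) - 92 = 13*(25*(6 + 60)) - 92 = 13*(25*66) - 92 = 13*1650 - 92 = 21450 - 92 = 21358)
1/p = 1/21358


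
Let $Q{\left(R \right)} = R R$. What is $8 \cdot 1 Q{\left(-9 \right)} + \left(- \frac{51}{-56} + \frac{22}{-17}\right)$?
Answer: $\frac{616531}{952} \approx 647.62$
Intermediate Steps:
$Q{\left(R \right)} = R^{2}$
$8 \cdot 1 Q{\left(-9 \right)} + \left(- \frac{51}{-56} + \frac{22}{-17}\right) = 8 \cdot 1 \left(-9\right)^{2} + \left(- \frac{51}{-56} + \frac{22}{-17}\right) = 8 \cdot 81 + \left(\left(-51\right) \left(- \frac{1}{56}\right) + 22 \left(- \frac{1}{17}\right)\right) = 648 + \left(\frac{51}{56} - \frac{22}{17}\right) = 648 - \frac{365}{952} = \frac{616531}{952}$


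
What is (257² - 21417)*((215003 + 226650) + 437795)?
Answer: 39251523136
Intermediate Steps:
(257² - 21417)*((215003 + 226650) + 437795) = (66049 - 21417)*(441653 + 437795) = 44632*879448 = 39251523136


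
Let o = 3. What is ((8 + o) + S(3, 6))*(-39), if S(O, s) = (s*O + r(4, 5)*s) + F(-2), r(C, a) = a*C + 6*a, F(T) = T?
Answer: -12753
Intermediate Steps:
r(C, a) = 6*a + C*a (r(C, a) = C*a + 6*a = 6*a + C*a)
S(O, s) = -2 + 50*s + O*s (S(O, s) = (s*O + (5*(6 + 4))*s) - 2 = (O*s + (5*10)*s) - 2 = (O*s + 50*s) - 2 = (50*s + O*s) - 2 = -2 + 50*s + O*s)
((8 + o) + S(3, 6))*(-39) = ((8 + 3) + (-2 + 50*6 + 3*6))*(-39) = (11 + (-2 + 300 + 18))*(-39) = (11 + 316)*(-39) = 327*(-39) = -12753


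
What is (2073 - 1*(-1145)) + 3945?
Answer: 7163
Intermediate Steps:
(2073 - 1*(-1145)) + 3945 = (2073 + 1145) + 3945 = 3218 + 3945 = 7163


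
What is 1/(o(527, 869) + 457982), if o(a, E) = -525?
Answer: 1/457457 ≈ 2.1860e-6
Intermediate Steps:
1/(o(527, 869) + 457982) = 1/(-525 + 457982) = 1/457457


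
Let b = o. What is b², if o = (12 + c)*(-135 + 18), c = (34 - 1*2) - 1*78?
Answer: 15824484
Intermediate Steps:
c = -46 (c = (34 - 2) - 78 = 32 - 78 = -46)
o = 3978 (o = (12 - 46)*(-135 + 18) = -34*(-117) = 3978)
b = 3978
b² = 3978² = 15824484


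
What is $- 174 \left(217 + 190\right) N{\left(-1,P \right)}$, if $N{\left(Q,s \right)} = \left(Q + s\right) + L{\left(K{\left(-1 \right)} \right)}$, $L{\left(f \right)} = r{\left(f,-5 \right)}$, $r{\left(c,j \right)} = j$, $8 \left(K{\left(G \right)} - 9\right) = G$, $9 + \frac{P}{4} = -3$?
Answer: $3824172$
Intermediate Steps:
$P = -48$ ($P = -36 + 4 \left(-3\right) = -36 - 12 = -48$)
$K{\left(G \right)} = 9 + \frac{G}{8}$
$L{\left(f \right)} = -5$
$N{\left(Q,s \right)} = -5 + Q + s$ ($N{\left(Q,s \right)} = \left(Q + s\right) - 5 = -5 + Q + s$)
$- 174 \left(217 + 190\right) N{\left(-1,P \right)} = - 174 \left(217 + 190\right) \left(-5 - 1 - 48\right) = \left(-174\right) 407 \left(-54\right) = \left(-70818\right) \left(-54\right) = 3824172$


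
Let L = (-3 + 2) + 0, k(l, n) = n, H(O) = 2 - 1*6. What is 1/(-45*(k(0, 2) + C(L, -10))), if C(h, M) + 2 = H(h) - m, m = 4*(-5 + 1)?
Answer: -1/540 ≈ -0.0018519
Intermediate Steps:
H(O) = -4 (H(O) = 2 - 6 = -4)
m = -16 (m = 4*(-4) = -16)
L = -1 (L = -1 + 0 = -1)
C(h, M) = 10 (C(h, M) = -2 + (-4 - 1*(-16)) = -2 + (-4 + 16) = -2 + 12 = 10)
1/(-45*(k(0, 2) + C(L, -10))) = 1/(-45*(2 + 10)) = 1/(-45*12) = 1/(-540) = -1/540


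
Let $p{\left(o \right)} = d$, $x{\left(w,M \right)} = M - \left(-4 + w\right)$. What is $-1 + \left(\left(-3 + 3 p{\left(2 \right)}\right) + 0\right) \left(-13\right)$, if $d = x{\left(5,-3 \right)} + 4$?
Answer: $38$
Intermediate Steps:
$x{\left(w,M \right)} = 4 + M - w$ ($x{\left(w,M \right)} = M - \left(-4 + w\right) = 4 + M - w$)
$d = 0$ ($d = \left(4 - 3 - 5\right) + 4 = -4 + 4 = 0$)
$p{\left(o \right)} = 0$
$-1 + \left(\left(-3 + 3 p{\left(2 \right)}\right) + 0\right) \left(-13\right) = -1 + \left(\left(-3 + 3 \cdot 0\right) + 0\right) \left(-13\right) = -1 + \left(\left(-3 + 0\right) + 0\right) \left(-13\right) = -1 + \left(-3 + 0\right) \left(-13\right) = -1 - -39 = -1 + 39 = 38$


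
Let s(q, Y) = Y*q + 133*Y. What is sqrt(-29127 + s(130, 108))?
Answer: I*sqrt(723) ≈ 26.889*I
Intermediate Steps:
s(q, Y) = 133*Y + Y*q
sqrt(-29127 + s(130, 108)) = sqrt(-29127 + 108*(133 + 130)) = sqrt(-29127 + 108*263) = sqrt(-29127 + 28404) = sqrt(-723) = I*sqrt(723)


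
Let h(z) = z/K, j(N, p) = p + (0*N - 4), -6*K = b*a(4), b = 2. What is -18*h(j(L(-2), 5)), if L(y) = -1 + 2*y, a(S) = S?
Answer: 27/2 ≈ 13.500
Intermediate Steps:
K = -4/3 ≈ -1.3333
j(N, p) = -4 + p (j(N, p) = p + (0 - 4) = p - 4 = -4 + p)
h(z) = -3*z/4 (h(z) = z/(-4/3) = z*(-¾) = -3*z/4)
-18*h(j(L(-2), 5)) = -(-27)*(-4 + 5)/2 = -(-27)/2 = -18*(-¾) = 27/2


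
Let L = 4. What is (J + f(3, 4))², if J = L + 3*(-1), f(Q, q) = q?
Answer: 25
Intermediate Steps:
J = 1 (J = 4 + 3*(-1) = 4 - 3 = 1)
(J + f(3, 4))² = (1 + 4)² = 5² = 25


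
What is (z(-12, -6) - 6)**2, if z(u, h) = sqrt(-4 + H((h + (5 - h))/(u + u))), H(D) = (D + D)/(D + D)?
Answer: (6 - I*sqrt(3))**2 ≈ 33.0 - 20.785*I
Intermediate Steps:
H(D) = 1 (H(D) = (2*D)/((2*D)) = (2*D)*(1/(2*D)) = 1)
z(u, h) = I*sqrt(3) (z(u, h) = sqrt(-4 + 1) = sqrt(-3) = I*sqrt(3))
(z(-12, -6) - 6)**2 = (I*sqrt(3) - 6)**2 = (-6 + I*sqrt(3))**2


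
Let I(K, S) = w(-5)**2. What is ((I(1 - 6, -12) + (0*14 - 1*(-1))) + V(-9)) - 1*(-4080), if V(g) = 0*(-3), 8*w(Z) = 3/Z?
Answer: 6529609/1600 ≈ 4081.0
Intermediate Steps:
w(Z) = 3/(8*Z) (w(Z) = (3/Z)/8 = 3/(8*Z))
V(g) = 0
I(K, S) = 9/1600 (I(K, S) = ((3/8)/(-5))**2 = ((3/8)*(-1/5))**2 = (-3/40)**2 = 9/1600)
((I(1 - 6, -12) + (0*14 - 1*(-1))) + V(-9)) - 1*(-4080) = ((9/1600 + (0*14 - 1*(-1))) + 0) - 1*(-4080) = ((9/1600 + (0 + 1)) + 0) + 4080 = ((9/1600 + 1) + 0) + 4080 = (1609/1600 + 0) + 4080 = 1609/1600 + 4080 = 6529609/1600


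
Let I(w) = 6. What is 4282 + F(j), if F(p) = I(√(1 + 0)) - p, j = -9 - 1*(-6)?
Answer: 4291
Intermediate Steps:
j = -3 (j = -9 + 6 = -3)
F(p) = 6 - p
4282 + F(j) = 4282 + (6 - 1*(-3)) = 4282 + (6 + 3) = 4282 + 9 = 4291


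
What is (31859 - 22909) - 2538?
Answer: 6412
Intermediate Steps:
(31859 - 22909) - 2538 = 8950 - 2538 = 6412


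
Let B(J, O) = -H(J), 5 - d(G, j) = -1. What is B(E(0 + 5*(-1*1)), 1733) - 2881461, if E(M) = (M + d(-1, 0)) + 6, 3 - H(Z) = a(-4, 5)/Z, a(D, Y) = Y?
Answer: -20170243/7 ≈ -2.8815e+6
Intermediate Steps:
d(G, j) = 6 (d(G, j) = 5 - 1*(-1) = 5 + 1 = 6)
H(Z) = 3 - 5/Z
E(M) = 12 + M (E(M) = (M + 6) + 6 = (6 + M) + 6 = 12 + M)
B(J, O) = -3 + 5/J (B(J, O) = -(3 - 5/J) = -3 + 5/J)
B(E(0 + 5*(-1*1)), 1733) - 2881461 = (-3 + 5/(12 + (0 + 5*(-1*1)))) - 2881461 = (-3 + 5/(12 + (0 + 5*(-1)))) - 2881461 = (-3 + 5/(12 + (0 - 5))) - 2881461 = (-3 + 5/(12 - 5)) - 2881461 = (-3 + 5/7) - 2881461 = -16/7 - 2881461 = -20170243/7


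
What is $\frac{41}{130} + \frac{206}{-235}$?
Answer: $- \frac{3429}{6110} \approx -0.56121$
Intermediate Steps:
$\frac{41}{130} + \frac{206}{-235} = 41 \cdot \frac{1}{130} + 206 \left(- \frac{1}{235}\right) = \frac{41}{130} - \frac{206}{235} = - \frac{3429}{6110}$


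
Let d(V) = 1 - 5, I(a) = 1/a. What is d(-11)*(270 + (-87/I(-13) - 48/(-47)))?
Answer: -263580/47 ≈ -5608.1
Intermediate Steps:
I(a) = 1/a
d(V) = -4
d(-11)*(270 + (-87/I(-13) - 48/(-47))) = -4*(270 + (-87/(1/(-13)) - 48/(-47))) = -4*(270 + (-87/(-1/13) - 48*(-1/47))) = -4*(270 + (-87*(-13) + 48/47)) = -4*(270 + (1131 + 48/47)) = -4*(270 + 53205/47) = -4*65895/47 = -263580/47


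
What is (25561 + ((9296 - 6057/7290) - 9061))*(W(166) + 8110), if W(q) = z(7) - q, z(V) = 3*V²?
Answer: 18783784213/90 ≈ 2.0871e+8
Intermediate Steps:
W(q) = 147 - q (W(q) = 3*7² - q = 3*49 - q = 147 - q)
(25561 + ((9296 - 6057/7290) - 9061))*(W(166) + 8110) = (25561 + ((9296 - 6057/7290) - 9061))*((147 - 1*166) + 8110) = (25561 + ((9296 - 6057*1/7290) - 9061))*((147 - 166) + 8110) = (25561 + ((9296 - 673/810) - 9061))*(-19 + 8110) = (25561 + (7529087/810 - 9061))*8091 = (25561 + 189677/810)*8091 = (20894087/810)*8091 = 18783784213/90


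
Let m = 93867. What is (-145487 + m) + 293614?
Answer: 241994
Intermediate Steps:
(-145487 + m) + 293614 = (-145487 + 93867) + 293614 = -51620 + 293614 = 241994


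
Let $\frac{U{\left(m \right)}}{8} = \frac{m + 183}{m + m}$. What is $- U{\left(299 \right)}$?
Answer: $- \frac{1928}{299} \approx -6.4482$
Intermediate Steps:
$U{\left(m \right)} = \frac{4 \left(183 + m\right)}{m}$ ($U{\left(m \right)} = 8 \frac{m + 183}{m + m} = 8 \frac{183 + m}{2 m} = \frac{4 \left(183 + m\right)}{m}$)
$- U{\left(299 \right)} = - (4 + \frac{732}{299}) = \left(-1\right) \frac{1928}{299} = - \frac{1928}{299}$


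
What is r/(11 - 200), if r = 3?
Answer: -1/63 ≈ -0.015873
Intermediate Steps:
r/(11 - 200) = 3/(11 - 200) = 3/(-189) = 3*(-1/189) = -1/63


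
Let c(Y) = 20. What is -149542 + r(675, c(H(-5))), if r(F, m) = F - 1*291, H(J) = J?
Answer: -149158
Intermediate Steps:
r(F, m) = -291 + F (r(F, m) = F - 291 = -291 + F)
-149542 + r(675, c(H(-5))) = -149542 + (-291 + 675) = -149542 + 384 = -149158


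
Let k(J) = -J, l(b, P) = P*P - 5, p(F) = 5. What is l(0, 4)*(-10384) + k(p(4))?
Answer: -114229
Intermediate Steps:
l(b, P) = -5 + P² (l(b, P) = P² - 5 = -5 + P²)
l(0, 4)*(-10384) + k(p(4)) = (-5 + 4²)*(-10384) - 1*5 = (-5 + 16)*(-10384) - 5 = 11*(-10384) - 5 = -114224 - 5 = -114229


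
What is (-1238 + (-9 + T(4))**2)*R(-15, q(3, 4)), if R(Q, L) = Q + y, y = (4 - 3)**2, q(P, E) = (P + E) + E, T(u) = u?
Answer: 16982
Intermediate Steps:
q(P, E) = P + 2*E (q(P, E) = (E + P) + E = P + 2*E)
y = 1 (y = 1**2 = 1)
R(Q, L) = 1 + Q (R(Q, L) = Q + 1 = 1 + Q)
(-1238 + (-9 + T(4))**2)*R(-15, q(3, 4)) = (-1238 + (-9 + 4)**2)*(1 - 15) = (-1238 + (-5)**2)*(-14) = (-1238 + 25)*(-14) = -1213*(-14) = 16982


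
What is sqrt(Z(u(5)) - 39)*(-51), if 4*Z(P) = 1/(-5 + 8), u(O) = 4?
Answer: -17*I*sqrt(1401)/2 ≈ -318.15*I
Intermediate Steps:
Z(P) = 1/12 (Z(P) = 1/(4*(-5 + 8)) = (1/4)/3 = (1/4)*(1/3) = 1/12)
sqrt(Z(u(5)) - 39)*(-51) = sqrt(1/12 - 39)*(-51) = sqrt(-467/12)*(-51) = (I*sqrt(1401)/6)*(-51) = -17*I*sqrt(1401)/2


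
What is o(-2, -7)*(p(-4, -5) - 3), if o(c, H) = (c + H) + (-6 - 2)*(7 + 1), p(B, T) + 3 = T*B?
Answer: -1022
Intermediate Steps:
p(B, T) = -3 + B*T (p(B, T) = -3 + T*B = -3 + B*T)
o(c, H) = -64 + H + c (o(c, H) = (H + c) - 8*8 = (H + c) - 64 = -64 + H + c)
o(-2, -7)*(p(-4, -5) - 3) = (-64 - 7 - 2)*((-3 - 4*(-5)) - 3) = -73*((-3 + 20) - 3) = -73*(17 - 3) = -73*14 = -1022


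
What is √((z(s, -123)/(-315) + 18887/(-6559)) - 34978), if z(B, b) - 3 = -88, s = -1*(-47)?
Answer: 2*I*√3385985974987/19677 ≈ 187.03*I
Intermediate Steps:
s = 47
z(B, b) = -85 (z(B, b) = 3 - 88 = -85)
√((z(s, -123)/(-315) + 18887/(-6559)) - 34978) = √((-85/(-315) + 18887/(-6559)) - 34978) = √((-85*(-1/315) + 18887*(-1/6559)) - 34978) = √((17/63 - 18887/6559) - 34978) = √(-154054/59031 - 34978) = √(-2064940372/59031) = 2*I*√3385985974987/19677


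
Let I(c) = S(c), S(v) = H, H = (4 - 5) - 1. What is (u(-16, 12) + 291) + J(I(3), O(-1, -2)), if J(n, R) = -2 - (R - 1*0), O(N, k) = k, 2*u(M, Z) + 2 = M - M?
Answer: 290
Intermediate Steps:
u(M, Z) = -1 (u(M, Z) = -1 + (M - M)/2 = -1 + (1/2)*0 = -1 + 0 = -1)
H = -2 (H = -1 - 1 = -2)
S(v) = -2
I(c) = -2
J(n, R) = -2 - R (J(n, R) = -2 - (R + 0) = -2 - R)
(u(-16, 12) + 291) + J(I(3), O(-1, -2)) = (-1 + 291) + (-2 - 1*(-2)) = 290 + (-2 + 2) = 290 + 0 = 290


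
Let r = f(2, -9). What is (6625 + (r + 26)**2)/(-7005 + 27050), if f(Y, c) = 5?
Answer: 7586/20045 ≈ 0.37845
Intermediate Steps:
r = 5
(6625 + (r + 26)**2)/(-7005 + 27050) = (6625 + (5 + 26)**2)/(-7005 + 27050) = (6625 + 31**2)/20045 = (6625 + 961)*(1/20045) = 7586*(1/20045) = 7586/20045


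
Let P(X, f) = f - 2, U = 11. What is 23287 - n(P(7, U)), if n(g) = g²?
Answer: 23206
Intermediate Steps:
P(X, f) = -2 + f
23287 - n(P(7, U)) = 23287 - (-2 + 11)² = 23287 - 1*9² = 23287 - 1*81 = 23287 - 81 = 23206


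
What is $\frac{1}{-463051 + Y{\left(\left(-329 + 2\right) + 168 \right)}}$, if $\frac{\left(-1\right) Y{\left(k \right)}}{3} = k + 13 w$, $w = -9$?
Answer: $- \frac{1}{462223} \approx -2.1635 \cdot 10^{-6}$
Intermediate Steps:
$Y{\left(k \right)} = 351 - 3 k$ ($Y{\left(k \right)} = - 3 \left(k + 13 \left(-9\right)\right) = - 3 \left(k - 117\right) = - 3 \left(-117 + k\right) = 351 - 3 k$)
$\frac{1}{-463051 + Y{\left(\left(-329 + 2\right) + 168 \right)}} = \frac{1}{-463051 - \left(-351 + 3 \left(\left(-329 + 2\right) + 168\right)\right)} = \frac{1}{-463051 - \left(-351 + 3 \left(-327 + 168\right)\right)} = \frac{1}{-463051 + \left(351 - -477\right)} = \frac{1}{-463051 + \left(351 + 477\right)} = \frac{1}{-463051 + 828} = \frac{1}{-462223} = - \frac{1}{462223}$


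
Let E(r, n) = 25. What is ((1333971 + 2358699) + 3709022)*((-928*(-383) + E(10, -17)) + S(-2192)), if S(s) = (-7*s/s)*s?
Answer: 2744495581756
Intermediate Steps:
S(s) = -7*s (S(s) = (-7*1)*s = -7*s)
((1333971 + 2358699) + 3709022)*((-928*(-383) + E(10, -17)) + S(-2192)) = ((1333971 + 2358699) + 3709022)*((-928*(-383) + 25) - 7*(-2192)) = (3692670 + 3709022)*((355424 + 25) + 15344) = 7401692*(355449 + 15344) = 7401692*370793 = 2744495581756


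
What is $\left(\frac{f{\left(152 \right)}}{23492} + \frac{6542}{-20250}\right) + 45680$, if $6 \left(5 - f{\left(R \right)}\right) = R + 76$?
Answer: $\frac{10865207743543}{237856500} \approx 45680.0$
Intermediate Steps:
$f{\left(R \right)} = - \frac{23}{3} - \frac{R}{6}$ ($f{\left(R \right)} = 5 - \frac{R + 76}{6} = 5 - \frac{76 + R}{6} = 5 - \left(\frac{38}{3} + \frac{R}{6}\right) = - \frac{23}{3} - \frac{R}{6}$)
$\left(\frac{f{\left(152 \right)}}{23492} + \frac{6542}{-20250}\right) + 45680 = \left(\frac{- \frac{23}{3} - \frac{76}{3}}{23492} + \frac{6542}{-20250}\right) + 45680 = \left(\left(- \frac{23}{3} - \frac{76}{3}\right) \frac{1}{23492} + 6542 \left(- \frac{1}{20250}\right)\right) + 45680 = \left(\left(-33\right) \frac{1}{23492} - \frac{3271}{10125}\right) + 45680 = \left(- \frac{33}{23492} - \frac{3271}{10125}\right) + 45680 = - \frac{77176457}{237856500} + 45680 = \frac{10865207743543}{237856500}$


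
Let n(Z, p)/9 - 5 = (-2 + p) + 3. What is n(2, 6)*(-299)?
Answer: -32292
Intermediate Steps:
n(Z, p) = 54 + 9*p (n(Z, p) = 45 + 9*((-2 + p) + 3) = 45 + 9*(1 + p) = 45 + (9 + 9*p) = 54 + 9*p)
n(2, 6)*(-299) = (54 + 9*6)*(-299) = (54 + 54)*(-299) = 108*(-299) = -32292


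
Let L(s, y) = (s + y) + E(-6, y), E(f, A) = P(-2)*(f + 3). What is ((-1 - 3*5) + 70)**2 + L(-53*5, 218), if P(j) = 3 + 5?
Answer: 2845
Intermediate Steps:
P(j) = 8
E(f, A) = 24 + 8*f (E(f, A) = 8*(f + 3) = 8*(3 + f) = 24 + 8*f)
L(s, y) = -24 + s + y (L(s, y) = (s + y) + (24 + 8*(-6)) = (s + y) + (24 - 48) = (s + y) - 24 = -24 + s + y)
((-1 - 3*5) + 70)**2 + L(-53*5, 218) = ((-1 - 3*5) + 70)**2 + (-24 - 53*5 + 218) = ((-1 - 15) + 70)**2 + (-24 - 265 + 218) = (-16 + 70)**2 - 71 = 54**2 - 71 = 2916 - 71 = 2845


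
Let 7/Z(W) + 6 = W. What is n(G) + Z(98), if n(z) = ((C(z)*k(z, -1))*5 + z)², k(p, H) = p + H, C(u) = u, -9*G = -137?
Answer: 727308030275/603612 ≈ 1.2049e+6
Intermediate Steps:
G = 137/9 (G = -⅑*(-137) = 137/9 ≈ 15.222)
Z(W) = 7/(-6 + W)
k(p, H) = H + p
n(z) = (z + 5*z*(-1 + z))² (n(z) = ((z*(-1 + z))*5 + z)² = (5*z*(-1 + z) + z)² = (z + 5*z*(-1 + z))²)
n(G) + Z(98) = (137/9)²*(-4 + 5*(137/9))² + 7/(-6 + 98) = 18769*(-4 + 685/9)²/81 + 7/92 = 18769*(649/9)²/81 + 7*(1/92) = (18769/81)*(421201/81) + 7/92 = 7905521569/6561 + 7/92 = 727308030275/603612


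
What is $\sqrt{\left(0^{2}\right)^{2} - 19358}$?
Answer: $i \sqrt{19358} \approx 139.13 i$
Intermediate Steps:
$\sqrt{\left(0^{2}\right)^{2} - 19358} = \sqrt{0^{2} - 19358} = \sqrt{0 - 19358} = \sqrt{-19358} = i \sqrt{19358}$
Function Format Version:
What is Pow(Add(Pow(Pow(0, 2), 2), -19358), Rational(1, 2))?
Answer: Mul(I, Pow(19358, Rational(1, 2))) ≈ Mul(139.13, I)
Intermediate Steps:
Pow(Add(Pow(Pow(0, 2), 2), -19358), Rational(1, 2)) = Pow(Add(Pow(0, 2), -19358), Rational(1, 2)) = Pow(Add(0, -19358), Rational(1, 2)) = Pow(-19358, Rational(1, 2)) = Mul(I, Pow(19358, Rational(1, 2)))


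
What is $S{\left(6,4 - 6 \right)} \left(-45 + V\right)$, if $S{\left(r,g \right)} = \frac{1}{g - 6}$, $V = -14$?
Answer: $\frac{59}{8} \approx 7.375$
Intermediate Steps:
$S{\left(r,g \right)} = \frac{1}{-6 + g}$
$S{\left(6,4 - 6 \right)} \left(-45 + V\right) = \frac{-45 - 14}{-6 + \left(4 - 6\right)} = \frac{1}{-6 + \left(4 - 6\right)} \left(-59\right) = \frac{1}{-6 - 2} \left(-59\right) = \frac{1}{-8} \left(-59\right) = \left(- \frac{1}{8}\right) \left(-59\right) = \frac{59}{8}$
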